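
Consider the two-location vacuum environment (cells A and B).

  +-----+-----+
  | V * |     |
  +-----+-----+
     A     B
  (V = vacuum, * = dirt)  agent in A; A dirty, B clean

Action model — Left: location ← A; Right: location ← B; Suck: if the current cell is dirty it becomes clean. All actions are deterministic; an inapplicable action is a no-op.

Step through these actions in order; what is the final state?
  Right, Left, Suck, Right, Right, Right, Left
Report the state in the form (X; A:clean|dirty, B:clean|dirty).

(A; A:clean, B:clean)

t=1 Right ⇒ (B; A:dirty, B:clean)
t=2 Left ⇒ (A; A:dirty, B:clean)
t=3 Suck ⇒ (A; A:clean, B:clean)
t=4 Right ⇒ (B; A:clean, B:clean)
t=5 Right ⇒ (B; A:clean, B:clean)
t=6 Right ⇒ (B; A:clean, B:clean)
t=7 Left ⇒ (A; A:clean, B:clean)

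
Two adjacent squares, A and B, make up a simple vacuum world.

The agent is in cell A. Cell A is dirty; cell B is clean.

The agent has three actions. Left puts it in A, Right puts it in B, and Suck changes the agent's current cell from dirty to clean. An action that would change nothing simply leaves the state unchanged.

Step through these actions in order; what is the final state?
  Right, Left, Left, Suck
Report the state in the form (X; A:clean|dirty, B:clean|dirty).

Right (#1): (B; A:dirty, B:clean)
Left (#2): (A; A:dirty, B:clean)
Left (#3): (A; A:dirty, B:clean)
Suck (#4): (A; A:clean, B:clean)

(A; A:clean, B:clean)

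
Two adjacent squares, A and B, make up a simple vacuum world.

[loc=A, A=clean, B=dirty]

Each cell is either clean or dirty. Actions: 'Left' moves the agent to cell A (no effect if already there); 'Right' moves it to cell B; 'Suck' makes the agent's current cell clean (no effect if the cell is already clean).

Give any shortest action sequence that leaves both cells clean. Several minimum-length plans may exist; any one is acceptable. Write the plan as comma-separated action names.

Right, Suck

1) do Right; now (B; A:clean, B:dirty)
2) do Suck; now (B; A:clean, B:clean)
min 2: go B then Suck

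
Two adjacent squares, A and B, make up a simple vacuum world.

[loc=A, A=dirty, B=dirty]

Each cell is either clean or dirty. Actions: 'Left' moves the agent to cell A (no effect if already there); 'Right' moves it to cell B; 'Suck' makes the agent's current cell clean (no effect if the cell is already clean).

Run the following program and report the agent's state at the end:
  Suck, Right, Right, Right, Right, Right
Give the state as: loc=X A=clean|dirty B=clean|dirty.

t=1 Suck ⇒ loc=A A=clean B=dirty
t=2 Right ⇒ loc=B A=clean B=dirty
t=3 Right ⇒ loc=B A=clean B=dirty
t=4 Right ⇒ loc=B A=clean B=dirty
t=5 Right ⇒ loc=B A=clean B=dirty
t=6 Right ⇒ loc=B A=clean B=dirty

loc=B A=clean B=dirty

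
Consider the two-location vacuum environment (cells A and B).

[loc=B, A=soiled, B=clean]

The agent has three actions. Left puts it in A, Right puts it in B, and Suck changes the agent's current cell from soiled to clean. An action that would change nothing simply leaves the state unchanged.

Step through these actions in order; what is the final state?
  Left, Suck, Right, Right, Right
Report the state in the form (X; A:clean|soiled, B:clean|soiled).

(B; A:clean, B:clean)

step 1/5 (Left): (A; A:soiled, B:clean)
step 2/5 (Suck): (A; A:clean, B:clean)
step 3/5 (Right): (B; A:clean, B:clean)
step 4/5 (Right): (B; A:clean, B:clean)
step 5/5 (Right): (B; A:clean, B:clean)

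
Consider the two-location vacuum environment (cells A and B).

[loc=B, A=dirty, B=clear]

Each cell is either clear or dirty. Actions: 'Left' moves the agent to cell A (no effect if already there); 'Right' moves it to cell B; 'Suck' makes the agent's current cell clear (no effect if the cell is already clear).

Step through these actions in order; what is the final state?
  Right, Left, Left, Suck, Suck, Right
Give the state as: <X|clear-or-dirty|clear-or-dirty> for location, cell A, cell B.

<B|clear|clear>

[1] after Right: <B|dirty|clear>
[2] after Left: <A|dirty|clear>
[3] after Left: <A|dirty|clear>
[4] after Suck: <A|clear|clear>
[5] after Suck: <A|clear|clear>
[6] after Right: <B|clear|clear>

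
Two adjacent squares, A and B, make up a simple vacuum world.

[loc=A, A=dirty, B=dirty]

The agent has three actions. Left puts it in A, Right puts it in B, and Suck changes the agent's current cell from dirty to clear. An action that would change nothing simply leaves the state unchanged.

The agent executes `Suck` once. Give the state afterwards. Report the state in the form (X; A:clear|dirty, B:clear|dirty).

start: (A; A:dirty, B:dirty)
1) do Suck; now (A; A:clear, B:dirty)

(A; A:clear, B:dirty)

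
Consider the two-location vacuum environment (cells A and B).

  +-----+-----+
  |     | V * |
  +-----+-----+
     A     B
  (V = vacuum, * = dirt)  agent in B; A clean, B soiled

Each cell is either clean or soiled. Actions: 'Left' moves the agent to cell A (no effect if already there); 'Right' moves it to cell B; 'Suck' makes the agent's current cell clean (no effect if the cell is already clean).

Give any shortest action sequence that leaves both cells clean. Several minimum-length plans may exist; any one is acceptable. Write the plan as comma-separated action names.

[1] after Suck: (B; A:clean, B:clean)
min 1: B is soiled, one Suck

Suck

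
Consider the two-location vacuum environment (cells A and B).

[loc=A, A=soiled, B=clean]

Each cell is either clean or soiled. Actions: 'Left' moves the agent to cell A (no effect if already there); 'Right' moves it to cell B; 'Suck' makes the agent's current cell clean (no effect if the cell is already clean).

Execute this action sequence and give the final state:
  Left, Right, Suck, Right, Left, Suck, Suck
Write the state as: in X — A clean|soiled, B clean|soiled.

in A — A clean, B clean

Left (#1): in A — A soiled, B clean
Right (#2): in B — A soiled, B clean
Suck (#3): in B — A soiled, B clean
Right (#4): in B — A soiled, B clean
Left (#5): in A — A soiled, B clean
Suck (#6): in A — A clean, B clean
Suck (#7): in A — A clean, B clean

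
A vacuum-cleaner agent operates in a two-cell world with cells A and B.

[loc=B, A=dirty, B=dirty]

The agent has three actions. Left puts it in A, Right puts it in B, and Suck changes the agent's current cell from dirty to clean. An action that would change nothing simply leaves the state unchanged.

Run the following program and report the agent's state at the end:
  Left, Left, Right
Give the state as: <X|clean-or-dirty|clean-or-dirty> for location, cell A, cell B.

<B|dirty|dirty>

t=1 Left ⇒ <A|dirty|dirty>
t=2 Left ⇒ <A|dirty|dirty>
t=3 Right ⇒ <B|dirty|dirty>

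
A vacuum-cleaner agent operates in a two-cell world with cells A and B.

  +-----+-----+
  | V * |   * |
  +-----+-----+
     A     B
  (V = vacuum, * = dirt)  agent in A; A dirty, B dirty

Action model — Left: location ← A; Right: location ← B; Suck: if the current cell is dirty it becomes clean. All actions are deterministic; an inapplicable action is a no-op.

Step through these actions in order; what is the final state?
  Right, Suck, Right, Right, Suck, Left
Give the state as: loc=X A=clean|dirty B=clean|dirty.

loc=A A=dirty B=clean

t=1 Right ⇒ loc=B A=dirty B=dirty
t=2 Suck ⇒ loc=B A=dirty B=clean
t=3 Right ⇒ loc=B A=dirty B=clean
t=4 Right ⇒ loc=B A=dirty B=clean
t=5 Suck ⇒ loc=B A=dirty B=clean
t=6 Left ⇒ loc=A A=dirty B=clean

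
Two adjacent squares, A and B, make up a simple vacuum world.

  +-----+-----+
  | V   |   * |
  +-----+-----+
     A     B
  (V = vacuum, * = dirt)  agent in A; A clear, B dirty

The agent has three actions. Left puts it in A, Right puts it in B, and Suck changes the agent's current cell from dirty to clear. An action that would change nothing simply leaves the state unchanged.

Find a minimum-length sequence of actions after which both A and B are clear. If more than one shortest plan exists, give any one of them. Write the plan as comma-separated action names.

1. Right → (B; A:clear, B:dirty)
2. Suck → (B; A:clear, B:clear)
min 2: go B then Suck

Right, Suck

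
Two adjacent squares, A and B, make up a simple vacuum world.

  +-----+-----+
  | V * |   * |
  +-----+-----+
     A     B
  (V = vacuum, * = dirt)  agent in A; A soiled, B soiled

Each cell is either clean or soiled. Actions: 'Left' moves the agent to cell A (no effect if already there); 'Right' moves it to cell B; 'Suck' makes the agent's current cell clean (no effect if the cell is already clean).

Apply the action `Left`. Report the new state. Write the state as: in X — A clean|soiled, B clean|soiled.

in A — A soiled, B soiled

start: in A — A soiled, B soiled
step 1/1 (Left): in A — A soiled, B soiled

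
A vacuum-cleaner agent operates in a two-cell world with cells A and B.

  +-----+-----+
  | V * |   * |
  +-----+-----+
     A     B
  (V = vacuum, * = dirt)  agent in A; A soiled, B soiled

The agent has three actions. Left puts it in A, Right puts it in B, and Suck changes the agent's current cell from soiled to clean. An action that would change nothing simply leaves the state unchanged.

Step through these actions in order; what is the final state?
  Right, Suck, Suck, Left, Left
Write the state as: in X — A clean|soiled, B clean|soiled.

in A — A soiled, B clean

[1] after Right: in B — A soiled, B soiled
[2] after Suck: in B — A soiled, B clean
[3] after Suck: in B — A soiled, B clean
[4] after Left: in A — A soiled, B clean
[5] after Left: in A — A soiled, B clean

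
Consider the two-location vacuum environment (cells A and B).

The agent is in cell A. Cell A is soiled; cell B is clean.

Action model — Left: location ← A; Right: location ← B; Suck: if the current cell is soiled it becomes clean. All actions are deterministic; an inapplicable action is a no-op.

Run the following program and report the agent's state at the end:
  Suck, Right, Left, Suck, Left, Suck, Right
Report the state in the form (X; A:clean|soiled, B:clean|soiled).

(B; A:clean, B:clean)

[1] after Suck: (A; A:clean, B:clean)
[2] after Right: (B; A:clean, B:clean)
[3] after Left: (A; A:clean, B:clean)
[4] after Suck: (A; A:clean, B:clean)
[5] after Left: (A; A:clean, B:clean)
[6] after Suck: (A; A:clean, B:clean)
[7] after Right: (B; A:clean, B:clean)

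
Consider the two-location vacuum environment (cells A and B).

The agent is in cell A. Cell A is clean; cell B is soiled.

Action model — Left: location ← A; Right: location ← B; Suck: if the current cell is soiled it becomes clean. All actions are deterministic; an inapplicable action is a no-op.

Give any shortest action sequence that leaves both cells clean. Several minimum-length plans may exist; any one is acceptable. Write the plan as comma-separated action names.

Right, Suck

Right (#1): in B — A clean, B soiled
Suck (#2): in B — A clean, B clean
min 2: go B then Suck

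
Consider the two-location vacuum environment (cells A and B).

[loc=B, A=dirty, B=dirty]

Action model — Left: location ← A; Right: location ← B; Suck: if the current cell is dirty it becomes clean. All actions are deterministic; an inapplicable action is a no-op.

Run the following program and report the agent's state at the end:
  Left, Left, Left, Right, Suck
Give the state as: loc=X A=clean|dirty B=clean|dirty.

loc=B A=dirty B=clean

1) do Left; now loc=A A=dirty B=dirty
2) do Left; now loc=A A=dirty B=dirty
3) do Left; now loc=A A=dirty B=dirty
4) do Right; now loc=B A=dirty B=dirty
5) do Suck; now loc=B A=dirty B=clean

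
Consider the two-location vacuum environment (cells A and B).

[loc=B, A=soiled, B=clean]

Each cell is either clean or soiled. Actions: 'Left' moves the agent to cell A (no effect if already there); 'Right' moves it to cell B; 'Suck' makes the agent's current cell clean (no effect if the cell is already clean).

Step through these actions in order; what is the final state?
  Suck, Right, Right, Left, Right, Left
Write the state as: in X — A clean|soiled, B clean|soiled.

in A — A soiled, B clean

step 1/6 (Suck): in B — A soiled, B clean
step 2/6 (Right): in B — A soiled, B clean
step 3/6 (Right): in B — A soiled, B clean
step 4/6 (Left): in A — A soiled, B clean
step 5/6 (Right): in B — A soiled, B clean
step 6/6 (Left): in A — A soiled, B clean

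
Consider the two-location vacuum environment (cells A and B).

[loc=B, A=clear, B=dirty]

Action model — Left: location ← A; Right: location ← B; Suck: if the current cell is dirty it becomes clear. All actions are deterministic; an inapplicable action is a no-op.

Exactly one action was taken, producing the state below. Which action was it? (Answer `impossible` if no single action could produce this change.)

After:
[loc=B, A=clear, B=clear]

try  Left: <A|clear|dirty>
try Right: <B|clear|dirty>
try  Suck: <B|clear|clear>  ← match

Suck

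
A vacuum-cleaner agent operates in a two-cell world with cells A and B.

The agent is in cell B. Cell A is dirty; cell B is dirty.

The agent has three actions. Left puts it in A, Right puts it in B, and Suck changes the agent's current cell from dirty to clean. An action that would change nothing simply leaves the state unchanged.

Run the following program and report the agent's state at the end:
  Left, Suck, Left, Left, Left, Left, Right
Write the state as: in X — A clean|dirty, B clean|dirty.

t=1 Left ⇒ in A — A dirty, B dirty
t=2 Suck ⇒ in A — A clean, B dirty
t=3 Left ⇒ in A — A clean, B dirty
t=4 Left ⇒ in A — A clean, B dirty
t=5 Left ⇒ in A — A clean, B dirty
t=6 Left ⇒ in A — A clean, B dirty
t=7 Right ⇒ in B — A clean, B dirty

in B — A clean, B dirty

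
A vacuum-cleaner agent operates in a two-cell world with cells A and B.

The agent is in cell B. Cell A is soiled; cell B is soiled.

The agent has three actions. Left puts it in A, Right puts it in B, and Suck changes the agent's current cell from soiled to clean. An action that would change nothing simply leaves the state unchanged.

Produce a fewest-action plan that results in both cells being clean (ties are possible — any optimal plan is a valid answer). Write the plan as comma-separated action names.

Suck (#1): <B|soiled|clean>
Left (#2): <A|soiled|clean>
Suck (#3): <A|clean|clean>
min 3: Suck B + move + Suck A

Suck, Left, Suck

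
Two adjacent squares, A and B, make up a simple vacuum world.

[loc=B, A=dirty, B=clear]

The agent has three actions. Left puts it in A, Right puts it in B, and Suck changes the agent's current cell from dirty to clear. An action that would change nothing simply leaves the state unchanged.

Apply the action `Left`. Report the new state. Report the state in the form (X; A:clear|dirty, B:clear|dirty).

start: (B; A:dirty, B:clear)
t=1 Left ⇒ (A; A:dirty, B:clear)

(A; A:dirty, B:clear)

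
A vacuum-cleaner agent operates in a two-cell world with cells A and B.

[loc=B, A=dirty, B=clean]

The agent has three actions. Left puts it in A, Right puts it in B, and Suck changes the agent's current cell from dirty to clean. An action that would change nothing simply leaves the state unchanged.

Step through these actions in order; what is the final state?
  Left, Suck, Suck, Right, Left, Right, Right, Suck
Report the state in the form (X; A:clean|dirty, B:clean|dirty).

(B; A:clean, B:clean)

Left (#1): (A; A:dirty, B:clean)
Suck (#2): (A; A:clean, B:clean)
Suck (#3): (A; A:clean, B:clean)
Right (#4): (B; A:clean, B:clean)
Left (#5): (A; A:clean, B:clean)
Right (#6): (B; A:clean, B:clean)
Right (#7): (B; A:clean, B:clean)
Suck (#8): (B; A:clean, B:clean)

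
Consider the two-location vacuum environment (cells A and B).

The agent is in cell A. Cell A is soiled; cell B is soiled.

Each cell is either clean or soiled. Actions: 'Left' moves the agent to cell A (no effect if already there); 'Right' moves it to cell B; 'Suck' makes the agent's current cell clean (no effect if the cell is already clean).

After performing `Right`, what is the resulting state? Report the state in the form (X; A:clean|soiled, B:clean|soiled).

(B; A:soiled, B:soiled)

start: (A; A:soiled, B:soiled)
1. Right → (B; A:soiled, B:soiled)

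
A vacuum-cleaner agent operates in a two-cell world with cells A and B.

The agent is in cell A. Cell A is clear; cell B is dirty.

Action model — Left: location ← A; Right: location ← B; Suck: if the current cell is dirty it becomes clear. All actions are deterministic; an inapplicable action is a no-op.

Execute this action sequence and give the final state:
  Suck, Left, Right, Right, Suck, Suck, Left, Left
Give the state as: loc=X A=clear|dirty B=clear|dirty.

loc=A A=clear B=clear

1) do Suck; now loc=A A=clear B=dirty
2) do Left; now loc=A A=clear B=dirty
3) do Right; now loc=B A=clear B=dirty
4) do Right; now loc=B A=clear B=dirty
5) do Suck; now loc=B A=clear B=clear
6) do Suck; now loc=B A=clear B=clear
7) do Left; now loc=A A=clear B=clear
8) do Left; now loc=A A=clear B=clear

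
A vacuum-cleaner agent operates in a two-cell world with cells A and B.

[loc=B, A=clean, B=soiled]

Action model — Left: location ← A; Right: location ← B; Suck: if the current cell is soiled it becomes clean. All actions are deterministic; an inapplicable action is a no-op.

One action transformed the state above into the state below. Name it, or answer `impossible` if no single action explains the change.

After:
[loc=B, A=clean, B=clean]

Suck

try  Left: in A — A clean, B soiled
try Right: in B — A clean, B soiled
try  Suck: in B — A clean, B clean  ← match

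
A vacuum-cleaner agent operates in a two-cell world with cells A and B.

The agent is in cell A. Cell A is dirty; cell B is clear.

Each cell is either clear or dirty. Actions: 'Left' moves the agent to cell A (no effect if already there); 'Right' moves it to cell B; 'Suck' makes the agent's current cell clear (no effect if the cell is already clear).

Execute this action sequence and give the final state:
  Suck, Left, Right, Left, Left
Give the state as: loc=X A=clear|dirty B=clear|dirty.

loc=A A=clear B=clear

[1] after Suck: loc=A A=clear B=clear
[2] after Left: loc=A A=clear B=clear
[3] after Right: loc=B A=clear B=clear
[4] after Left: loc=A A=clear B=clear
[5] after Left: loc=A A=clear B=clear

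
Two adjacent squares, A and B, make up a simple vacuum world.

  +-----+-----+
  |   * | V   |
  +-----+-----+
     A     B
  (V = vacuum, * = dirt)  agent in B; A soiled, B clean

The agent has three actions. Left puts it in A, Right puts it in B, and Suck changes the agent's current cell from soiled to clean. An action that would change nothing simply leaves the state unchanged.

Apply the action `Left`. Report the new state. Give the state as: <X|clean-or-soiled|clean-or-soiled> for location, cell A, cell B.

<A|soiled|clean>

start: <B|soiled|clean>
t=1 Left ⇒ <A|soiled|clean>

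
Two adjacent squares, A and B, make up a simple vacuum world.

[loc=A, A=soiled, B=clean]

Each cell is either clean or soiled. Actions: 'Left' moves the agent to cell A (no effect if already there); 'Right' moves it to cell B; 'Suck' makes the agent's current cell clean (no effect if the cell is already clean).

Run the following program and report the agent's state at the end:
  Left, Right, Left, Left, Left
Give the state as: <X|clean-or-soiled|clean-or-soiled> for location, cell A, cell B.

<A|soiled|clean>

1) do Left; now <A|soiled|clean>
2) do Right; now <B|soiled|clean>
3) do Left; now <A|soiled|clean>
4) do Left; now <A|soiled|clean>
5) do Left; now <A|soiled|clean>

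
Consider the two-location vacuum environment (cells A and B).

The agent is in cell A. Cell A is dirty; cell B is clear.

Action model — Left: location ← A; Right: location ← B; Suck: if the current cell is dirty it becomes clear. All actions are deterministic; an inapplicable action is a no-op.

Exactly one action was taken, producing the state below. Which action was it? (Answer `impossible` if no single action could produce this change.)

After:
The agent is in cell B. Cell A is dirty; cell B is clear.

try  Left: <A|dirty|clear>
try Right: <B|dirty|clear>  ← match
try  Suck: <A|clear|clear>

Right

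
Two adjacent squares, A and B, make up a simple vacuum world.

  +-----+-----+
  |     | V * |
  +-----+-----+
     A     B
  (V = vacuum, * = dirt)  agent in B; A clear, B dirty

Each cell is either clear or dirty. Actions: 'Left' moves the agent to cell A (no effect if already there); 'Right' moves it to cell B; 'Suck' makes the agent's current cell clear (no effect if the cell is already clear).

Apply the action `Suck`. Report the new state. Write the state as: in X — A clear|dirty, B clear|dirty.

start: in B — A clear, B dirty
Suck (#1): in B — A clear, B clear

in B — A clear, B clear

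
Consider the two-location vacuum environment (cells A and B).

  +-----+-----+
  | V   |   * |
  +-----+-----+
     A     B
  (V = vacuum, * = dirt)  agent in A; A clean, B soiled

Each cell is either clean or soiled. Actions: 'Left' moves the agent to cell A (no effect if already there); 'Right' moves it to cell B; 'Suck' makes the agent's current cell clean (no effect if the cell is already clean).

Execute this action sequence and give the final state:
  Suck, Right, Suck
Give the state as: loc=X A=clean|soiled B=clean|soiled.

loc=B A=clean B=clean

[1] after Suck: loc=A A=clean B=soiled
[2] after Right: loc=B A=clean B=soiled
[3] after Suck: loc=B A=clean B=clean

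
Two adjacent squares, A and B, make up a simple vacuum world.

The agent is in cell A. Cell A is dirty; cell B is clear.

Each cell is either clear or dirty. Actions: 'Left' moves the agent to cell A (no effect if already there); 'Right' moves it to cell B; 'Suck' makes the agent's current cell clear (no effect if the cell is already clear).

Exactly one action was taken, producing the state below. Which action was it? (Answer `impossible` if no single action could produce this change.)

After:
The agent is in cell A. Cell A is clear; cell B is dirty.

try  Left: (A; A:dirty, B:clear)
try Right: (B; A:dirty, B:clear)
try  Suck: (A; A:clear, B:clear)
no single action produces the after-state

impossible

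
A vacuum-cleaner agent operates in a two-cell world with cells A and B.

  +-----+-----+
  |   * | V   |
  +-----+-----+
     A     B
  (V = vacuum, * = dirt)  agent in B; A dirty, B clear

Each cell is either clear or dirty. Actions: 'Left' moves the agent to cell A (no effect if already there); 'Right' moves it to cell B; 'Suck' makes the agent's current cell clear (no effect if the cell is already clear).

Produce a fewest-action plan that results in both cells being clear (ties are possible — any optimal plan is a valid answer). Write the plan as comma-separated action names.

t=1 Left ⇒ (A; A:dirty, B:clear)
t=2 Suck ⇒ (A; A:clear, B:clear)
min 2: go A then Suck

Left, Suck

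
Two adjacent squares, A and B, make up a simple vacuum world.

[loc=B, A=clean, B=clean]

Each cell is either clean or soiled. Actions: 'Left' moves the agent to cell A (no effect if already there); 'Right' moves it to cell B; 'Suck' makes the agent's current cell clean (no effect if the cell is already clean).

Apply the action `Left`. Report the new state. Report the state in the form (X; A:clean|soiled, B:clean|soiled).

start: (B; A:clean, B:clean)
1) do Left; now (A; A:clean, B:clean)

(A; A:clean, B:clean)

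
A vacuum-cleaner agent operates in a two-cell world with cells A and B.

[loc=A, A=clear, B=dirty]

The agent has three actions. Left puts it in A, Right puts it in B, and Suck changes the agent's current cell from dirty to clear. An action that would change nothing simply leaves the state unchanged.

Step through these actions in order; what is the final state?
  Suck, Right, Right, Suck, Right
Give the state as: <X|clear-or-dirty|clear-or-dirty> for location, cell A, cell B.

t=1 Suck ⇒ <A|clear|dirty>
t=2 Right ⇒ <B|clear|dirty>
t=3 Right ⇒ <B|clear|dirty>
t=4 Suck ⇒ <B|clear|clear>
t=5 Right ⇒ <B|clear|clear>

<B|clear|clear>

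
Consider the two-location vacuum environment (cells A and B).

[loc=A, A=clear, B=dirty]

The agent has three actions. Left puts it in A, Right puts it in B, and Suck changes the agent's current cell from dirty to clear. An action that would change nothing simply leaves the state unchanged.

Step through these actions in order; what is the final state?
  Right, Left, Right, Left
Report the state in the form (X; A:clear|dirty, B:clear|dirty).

(A; A:clear, B:dirty)

1. Right → (B; A:clear, B:dirty)
2. Left → (A; A:clear, B:dirty)
3. Right → (B; A:clear, B:dirty)
4. Left → (A; A:clear, B:dirty)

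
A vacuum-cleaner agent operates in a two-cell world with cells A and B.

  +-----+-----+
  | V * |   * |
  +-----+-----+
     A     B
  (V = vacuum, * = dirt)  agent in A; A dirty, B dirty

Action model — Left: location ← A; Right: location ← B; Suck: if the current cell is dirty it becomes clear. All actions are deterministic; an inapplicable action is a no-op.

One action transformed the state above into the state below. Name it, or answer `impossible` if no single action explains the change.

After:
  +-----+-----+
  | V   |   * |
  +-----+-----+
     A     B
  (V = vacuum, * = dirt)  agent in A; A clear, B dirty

try  Left: in A — A dirty, B dirty
try Right: in B — A dirty, B dirty
try  Suck: in A — A clear, B dirty  ← match

Suck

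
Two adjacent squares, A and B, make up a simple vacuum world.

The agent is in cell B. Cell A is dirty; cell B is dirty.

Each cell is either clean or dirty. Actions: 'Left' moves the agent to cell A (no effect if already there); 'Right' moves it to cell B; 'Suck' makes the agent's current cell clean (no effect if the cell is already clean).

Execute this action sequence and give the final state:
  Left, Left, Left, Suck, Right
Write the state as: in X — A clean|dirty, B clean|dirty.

step 1/5 (Left): in A — A dirty, B dirty
step 2/5 (Left): in A — A dirty, B dirty
step 3/5 (Left): in A — A dirty, B dirty
step 4/5 (Suck): in A — A clean, B dirty
step 5/5 (Right): in B — A clean, B dirty

in B — A clean, B dirty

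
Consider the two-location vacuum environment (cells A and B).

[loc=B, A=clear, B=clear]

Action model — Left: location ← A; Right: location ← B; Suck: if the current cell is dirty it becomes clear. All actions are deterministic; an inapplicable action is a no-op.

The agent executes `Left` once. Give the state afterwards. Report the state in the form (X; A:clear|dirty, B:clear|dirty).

start: (B; A:clear, B:clear)
[1] after Left: (A; A:clear, B:clear)

(A; A:clear, B:clear)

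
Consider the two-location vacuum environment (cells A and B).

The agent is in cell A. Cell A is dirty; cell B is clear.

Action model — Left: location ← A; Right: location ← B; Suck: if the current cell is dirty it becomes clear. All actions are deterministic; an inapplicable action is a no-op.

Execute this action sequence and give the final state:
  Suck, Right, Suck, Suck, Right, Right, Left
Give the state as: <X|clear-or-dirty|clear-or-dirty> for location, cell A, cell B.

<A|clear|clear>

step 1/7 (Suck): <A|clear|clear>
step 2/7 (Right): <B|clear|clear>
step 3/7 (Suck): <B|clear|clear>
step 4/7 (Suck): <B|clear|clear>
step 5/7 (Right): <B|clear|clear>
step 6/7 (Right): <B|clear|clear>
step 7/7 (Left): <A|clear|clear>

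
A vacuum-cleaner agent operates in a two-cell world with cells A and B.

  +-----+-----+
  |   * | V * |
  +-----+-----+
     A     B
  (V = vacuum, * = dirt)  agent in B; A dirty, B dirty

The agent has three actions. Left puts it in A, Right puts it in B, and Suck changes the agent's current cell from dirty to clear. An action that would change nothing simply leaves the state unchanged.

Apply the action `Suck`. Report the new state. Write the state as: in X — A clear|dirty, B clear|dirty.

in B — A dirty, B clear

start: in B — A dirty, B dirty
t=1 Suck ⇒ in B — A dirty, B clear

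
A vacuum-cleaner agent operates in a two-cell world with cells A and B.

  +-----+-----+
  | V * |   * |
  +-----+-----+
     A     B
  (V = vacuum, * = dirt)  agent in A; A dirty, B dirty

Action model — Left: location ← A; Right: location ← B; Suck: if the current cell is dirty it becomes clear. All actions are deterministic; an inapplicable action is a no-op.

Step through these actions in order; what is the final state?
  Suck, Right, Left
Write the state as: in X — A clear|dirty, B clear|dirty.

in A — A clear, B dirty

[1] after Suck: in A — A clear, B dirty
[2] after Right: in B — A clear, B dirty
[3] after Left: in A — A clear, B dirty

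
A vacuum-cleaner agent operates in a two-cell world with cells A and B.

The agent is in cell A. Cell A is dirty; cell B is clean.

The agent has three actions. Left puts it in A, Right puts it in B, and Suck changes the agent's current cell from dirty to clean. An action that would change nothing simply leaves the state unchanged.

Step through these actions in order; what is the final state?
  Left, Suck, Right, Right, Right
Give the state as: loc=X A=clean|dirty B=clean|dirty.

loc=B A=clean B=clean

1. Left → loc=A A=dirty B=clean
2. Suck → loc=A A=clean B=clean
3. Right → loc=B A=clean B=clean
4. Right → loc=B A=clean B=clean
5. Right → loc=B A=clean B=clean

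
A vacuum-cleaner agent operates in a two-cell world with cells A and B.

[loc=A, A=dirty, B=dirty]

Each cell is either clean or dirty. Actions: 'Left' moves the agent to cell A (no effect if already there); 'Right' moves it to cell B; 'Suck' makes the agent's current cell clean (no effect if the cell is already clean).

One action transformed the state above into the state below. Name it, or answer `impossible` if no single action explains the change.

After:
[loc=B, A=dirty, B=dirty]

Right

try  Left: loc=A A=dirty B=dirty
try Right: loc=B A=dirty B=dirty  ← match
try  Suck: loc=A A=clean B=dirty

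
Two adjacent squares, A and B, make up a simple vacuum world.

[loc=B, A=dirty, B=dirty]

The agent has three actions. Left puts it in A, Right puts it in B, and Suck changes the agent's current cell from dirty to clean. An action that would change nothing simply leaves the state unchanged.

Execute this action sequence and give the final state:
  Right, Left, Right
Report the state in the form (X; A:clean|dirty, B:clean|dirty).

(B; A:dirty, B:dirty)

t=1 Right ⇒ (B; A:dirty, B:dirty)
t=2 Left ⇒ (A; A:dirty, B:dirty)
t=3 Right ⇒ (B; A:dirty, B:dirty)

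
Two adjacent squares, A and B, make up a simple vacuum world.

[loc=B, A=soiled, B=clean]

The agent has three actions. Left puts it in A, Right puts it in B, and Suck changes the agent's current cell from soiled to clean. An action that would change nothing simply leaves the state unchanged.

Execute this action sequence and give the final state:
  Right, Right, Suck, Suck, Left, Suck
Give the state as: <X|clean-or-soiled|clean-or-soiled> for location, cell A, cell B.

<A|clean|clean>

1) do Right; now <B|soiled|clean>
2) do Right; now <B|soiled|clean>
3) do Suck; now <B|soiled|clean>
4) do Suck; now <B|soiled|clean>
5) do Left; now <A|soiled|clean>
6) do Suck; now <A|clean|clean>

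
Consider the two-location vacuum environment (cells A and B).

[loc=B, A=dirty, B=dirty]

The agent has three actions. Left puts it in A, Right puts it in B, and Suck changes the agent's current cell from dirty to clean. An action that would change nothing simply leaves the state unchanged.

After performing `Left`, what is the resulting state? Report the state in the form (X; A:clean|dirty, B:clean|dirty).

start: (B; A:dirty, B:dirty)
t=1 Left ⇒ (A; A:dirty, B:dirty)

(A; A:dirty, B:dirty)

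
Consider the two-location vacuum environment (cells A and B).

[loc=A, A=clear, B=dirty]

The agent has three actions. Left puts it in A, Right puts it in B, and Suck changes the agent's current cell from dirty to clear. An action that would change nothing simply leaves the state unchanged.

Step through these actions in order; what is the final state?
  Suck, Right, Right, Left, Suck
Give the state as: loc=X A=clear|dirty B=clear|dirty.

t=1 Suck ⇒ loc=A A=clear B=dirty
t=2 Right ⇒ loc=B A=clear B=dirty
t=3 Right ⇒ loc=B A=clear B=dirty
t=4 Left ⇒ loc=A A=clear B=dirty
t=5 Suck ⇒ loc=A A=clear B=dirty

loc=A A=clear B=dirty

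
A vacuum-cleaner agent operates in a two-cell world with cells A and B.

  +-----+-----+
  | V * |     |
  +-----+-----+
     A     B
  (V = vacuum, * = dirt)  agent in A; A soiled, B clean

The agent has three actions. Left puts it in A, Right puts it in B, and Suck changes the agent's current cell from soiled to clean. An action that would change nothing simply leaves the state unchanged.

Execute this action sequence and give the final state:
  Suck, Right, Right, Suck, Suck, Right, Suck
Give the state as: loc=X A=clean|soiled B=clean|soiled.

[1] after Suck: loc=A A=clean B=clean
[2] after Right: loc=B A=clean B=clean
[3] after Right: loc=B A=clean B=clean
[4] after Suck: loc=B A=clean B=clean
[5] after Suck: loc=B A=clean B=clean
[6] after Right: loc=B A=clean B=clean
[7] after Suck: loc=B A=clean B=clean

loc=B A=clean B=clean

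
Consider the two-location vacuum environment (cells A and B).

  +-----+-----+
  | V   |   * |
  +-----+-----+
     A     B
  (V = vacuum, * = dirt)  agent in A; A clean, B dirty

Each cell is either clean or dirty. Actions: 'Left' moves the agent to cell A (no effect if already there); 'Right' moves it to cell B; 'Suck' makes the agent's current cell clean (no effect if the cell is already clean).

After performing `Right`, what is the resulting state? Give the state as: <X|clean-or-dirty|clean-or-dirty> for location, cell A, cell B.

start: <A|clean|dirty>
step 1/1 (Right): <B|clean|dirty>

<B|clean|dirty>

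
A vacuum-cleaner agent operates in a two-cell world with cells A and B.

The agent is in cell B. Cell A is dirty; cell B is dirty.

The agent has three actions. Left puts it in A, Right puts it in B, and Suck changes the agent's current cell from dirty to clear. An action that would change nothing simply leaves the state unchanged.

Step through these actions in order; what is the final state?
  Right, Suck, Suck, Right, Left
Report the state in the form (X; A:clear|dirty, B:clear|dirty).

Right (#1): (B; A:dirty, B:dirty)
Suck (#2): (B; A:dirty, B:clear)
Suck (#3): (B; A:dirty, B:clear)
Right (#4): (B; A:dirty, B:clear)
Left (#5): (A; A:dirty, B:clear)

(A; A:dirty, B:clear)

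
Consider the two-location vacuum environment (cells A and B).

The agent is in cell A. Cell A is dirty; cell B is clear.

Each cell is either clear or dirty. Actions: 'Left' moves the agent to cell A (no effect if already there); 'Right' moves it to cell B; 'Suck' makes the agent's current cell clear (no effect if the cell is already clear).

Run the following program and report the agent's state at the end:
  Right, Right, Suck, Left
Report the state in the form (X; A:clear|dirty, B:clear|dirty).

1) do Right; now (B; A:dirty, B:clear)
2) do Right; now (B; A:dirty, B:clear)
3) do Suck; now (B; A:dirty, B:clear)
4) do Left; now (A; A:dirty, B:clear)

(A; A:dirty, B:clear)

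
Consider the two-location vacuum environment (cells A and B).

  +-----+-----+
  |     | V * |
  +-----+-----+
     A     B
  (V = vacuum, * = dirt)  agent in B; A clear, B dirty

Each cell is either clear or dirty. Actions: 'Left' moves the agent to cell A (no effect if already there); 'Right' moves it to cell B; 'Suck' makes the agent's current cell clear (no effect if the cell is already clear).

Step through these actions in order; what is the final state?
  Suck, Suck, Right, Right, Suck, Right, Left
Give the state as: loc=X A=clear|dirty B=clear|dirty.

1. Suck → loc=B A=clear B=clear
2. Suck → loc=B A=clear B=clear
3. Right → loc=B A=clear B=clear
4. Right → loc=B A=clear B=clear
5. Suck → loc=B A=clear B=clear
6. Right → loc=B A=clear B=clear
7. Left → loc=A A=clear B=clear

loc=A A=clear B=clear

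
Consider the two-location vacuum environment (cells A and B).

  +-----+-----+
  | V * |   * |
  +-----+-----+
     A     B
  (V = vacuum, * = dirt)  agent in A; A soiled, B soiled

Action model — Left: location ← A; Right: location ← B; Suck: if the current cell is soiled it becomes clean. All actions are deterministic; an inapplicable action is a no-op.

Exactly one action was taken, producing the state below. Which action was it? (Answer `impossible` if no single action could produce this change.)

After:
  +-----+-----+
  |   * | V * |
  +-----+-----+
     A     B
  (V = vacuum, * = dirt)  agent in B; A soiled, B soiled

Right

try  Left: in A — A soiled, B soiled
try Right: in B — A soiled, B soiled  ← match
try  Suck: in A — A clean, B soiled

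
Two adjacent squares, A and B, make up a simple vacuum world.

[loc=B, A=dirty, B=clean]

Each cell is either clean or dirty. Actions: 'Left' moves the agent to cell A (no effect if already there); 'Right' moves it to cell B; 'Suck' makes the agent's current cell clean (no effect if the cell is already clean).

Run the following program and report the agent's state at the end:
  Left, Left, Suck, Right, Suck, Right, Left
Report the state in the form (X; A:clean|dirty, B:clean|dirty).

(A; A:clean, B:clean)

Left (#1): (A; A:dirty, B:clean)
Left (#2): (A; A:dirty, B:clean)
Suck (#3): (A; A:clean, B:clean)
Right (#4): (B; A:clean, B:clean)
Suck (#5): (B; A:clean, B:clean)
Right (#6): (B; A:clean, B:clean)
Left (#7): (A; A:clean, B:clean)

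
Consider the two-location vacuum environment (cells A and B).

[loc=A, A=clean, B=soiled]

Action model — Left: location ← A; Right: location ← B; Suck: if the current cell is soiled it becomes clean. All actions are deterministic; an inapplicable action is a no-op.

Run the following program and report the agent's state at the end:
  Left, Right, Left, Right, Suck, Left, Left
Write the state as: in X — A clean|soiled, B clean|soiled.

1) do Left; now in A — A clean, B soiled
2) do Right; now in B — A clean, B soiled
3) do Left; now in A — A clean, B soiled
4) do Right; now in B — A clean, B soiled
5) do Suck; now in B — A clean, B clean
6) do Left; now in A — A clean, B clean
7) do Left; now in A — A clean, B clean

in A — A clean, B clean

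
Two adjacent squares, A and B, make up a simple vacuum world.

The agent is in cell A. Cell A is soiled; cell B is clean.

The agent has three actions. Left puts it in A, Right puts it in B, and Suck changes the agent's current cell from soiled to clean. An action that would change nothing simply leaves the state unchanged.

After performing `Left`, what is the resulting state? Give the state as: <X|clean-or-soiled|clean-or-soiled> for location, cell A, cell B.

start: <A|soiled|clean>
step 1/1 (Left): <A|soiled|clean>

<A|soiled|clean>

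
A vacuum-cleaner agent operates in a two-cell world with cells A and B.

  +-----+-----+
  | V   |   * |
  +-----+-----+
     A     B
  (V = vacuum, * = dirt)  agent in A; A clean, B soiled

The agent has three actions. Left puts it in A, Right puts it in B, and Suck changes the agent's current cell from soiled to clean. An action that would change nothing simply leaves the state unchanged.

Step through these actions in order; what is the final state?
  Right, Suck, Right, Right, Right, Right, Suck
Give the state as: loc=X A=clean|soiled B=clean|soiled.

Right (#1): loc=B A=clean B=soiled
Suck (#2): loc=B A=clean B=clean
Right (#3): loc=B A=clean B=clean
Right (#4): loc=B A=clean B=clean
Right (#5): loc=B A=clean B=clean
Right (#6): loc=B A=clean B=clean
Suck (#7): loc=B A=clean B=clean

loc=B A=clean B=clean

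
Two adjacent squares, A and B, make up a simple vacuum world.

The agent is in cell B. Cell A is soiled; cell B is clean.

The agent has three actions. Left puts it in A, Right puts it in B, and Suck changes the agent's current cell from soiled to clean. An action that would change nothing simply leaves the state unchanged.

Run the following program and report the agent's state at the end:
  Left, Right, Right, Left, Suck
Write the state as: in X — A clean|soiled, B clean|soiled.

Left (#1): in A — A soiled, B clean
Right (#2): in B — A soiled, B clean
Right (#3): in B — A soiled, B clean
Left (#4): in A — A soiled, B clean
Suck (#5): in A — A clean, B clean

in A — A clean, B clean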